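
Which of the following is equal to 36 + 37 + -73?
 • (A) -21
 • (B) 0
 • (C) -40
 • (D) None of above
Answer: B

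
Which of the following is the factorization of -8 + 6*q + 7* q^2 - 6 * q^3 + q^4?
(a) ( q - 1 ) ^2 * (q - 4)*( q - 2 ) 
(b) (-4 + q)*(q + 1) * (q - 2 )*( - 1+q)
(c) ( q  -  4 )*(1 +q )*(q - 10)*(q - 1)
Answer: b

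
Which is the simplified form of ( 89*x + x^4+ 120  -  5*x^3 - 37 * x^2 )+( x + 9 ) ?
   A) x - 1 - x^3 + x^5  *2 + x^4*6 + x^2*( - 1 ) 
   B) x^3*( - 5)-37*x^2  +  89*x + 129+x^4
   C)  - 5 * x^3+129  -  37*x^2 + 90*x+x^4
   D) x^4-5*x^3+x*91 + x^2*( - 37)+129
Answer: C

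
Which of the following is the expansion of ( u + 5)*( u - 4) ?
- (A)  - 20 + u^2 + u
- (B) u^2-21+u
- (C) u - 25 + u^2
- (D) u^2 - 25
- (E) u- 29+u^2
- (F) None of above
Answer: A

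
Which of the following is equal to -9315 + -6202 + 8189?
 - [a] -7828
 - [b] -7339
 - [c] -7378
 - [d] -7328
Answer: d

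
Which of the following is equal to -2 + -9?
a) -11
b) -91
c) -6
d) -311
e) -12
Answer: a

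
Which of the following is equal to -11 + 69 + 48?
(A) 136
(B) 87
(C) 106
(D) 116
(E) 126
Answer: C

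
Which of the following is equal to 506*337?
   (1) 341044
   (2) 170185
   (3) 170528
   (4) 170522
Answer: 4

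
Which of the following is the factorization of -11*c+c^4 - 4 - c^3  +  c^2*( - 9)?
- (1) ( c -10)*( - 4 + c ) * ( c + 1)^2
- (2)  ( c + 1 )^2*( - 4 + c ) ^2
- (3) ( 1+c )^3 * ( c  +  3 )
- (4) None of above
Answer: 4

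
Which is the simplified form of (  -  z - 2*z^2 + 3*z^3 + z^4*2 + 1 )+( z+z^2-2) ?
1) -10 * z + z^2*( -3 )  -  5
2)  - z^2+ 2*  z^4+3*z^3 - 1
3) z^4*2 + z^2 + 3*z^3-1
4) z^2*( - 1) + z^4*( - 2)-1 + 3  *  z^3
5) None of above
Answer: 2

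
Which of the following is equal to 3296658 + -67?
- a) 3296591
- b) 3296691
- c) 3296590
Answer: a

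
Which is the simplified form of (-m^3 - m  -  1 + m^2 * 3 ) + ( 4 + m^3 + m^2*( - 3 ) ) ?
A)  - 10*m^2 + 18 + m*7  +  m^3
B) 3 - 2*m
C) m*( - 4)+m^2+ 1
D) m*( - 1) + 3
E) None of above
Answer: D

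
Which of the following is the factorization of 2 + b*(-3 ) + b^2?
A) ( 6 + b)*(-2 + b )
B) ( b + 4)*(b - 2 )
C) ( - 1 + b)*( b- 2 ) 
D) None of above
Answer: C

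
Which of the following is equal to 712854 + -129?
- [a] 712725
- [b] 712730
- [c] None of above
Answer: a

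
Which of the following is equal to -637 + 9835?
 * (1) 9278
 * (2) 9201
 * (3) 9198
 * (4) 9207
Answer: 3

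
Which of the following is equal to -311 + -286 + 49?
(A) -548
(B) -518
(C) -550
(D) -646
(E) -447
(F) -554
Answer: A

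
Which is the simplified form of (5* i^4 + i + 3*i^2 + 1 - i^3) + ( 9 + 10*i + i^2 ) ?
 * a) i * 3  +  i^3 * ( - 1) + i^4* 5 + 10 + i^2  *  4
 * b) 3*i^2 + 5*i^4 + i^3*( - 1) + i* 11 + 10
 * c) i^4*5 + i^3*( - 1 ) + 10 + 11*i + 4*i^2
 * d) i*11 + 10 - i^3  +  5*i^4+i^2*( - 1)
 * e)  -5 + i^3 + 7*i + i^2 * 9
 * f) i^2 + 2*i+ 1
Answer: c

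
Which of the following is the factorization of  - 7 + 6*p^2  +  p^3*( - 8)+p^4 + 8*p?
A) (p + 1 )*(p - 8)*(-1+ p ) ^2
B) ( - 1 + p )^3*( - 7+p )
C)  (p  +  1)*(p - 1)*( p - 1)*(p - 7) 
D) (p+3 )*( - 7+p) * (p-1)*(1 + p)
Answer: C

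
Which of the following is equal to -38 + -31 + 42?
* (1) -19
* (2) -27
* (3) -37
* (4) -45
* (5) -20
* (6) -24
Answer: 2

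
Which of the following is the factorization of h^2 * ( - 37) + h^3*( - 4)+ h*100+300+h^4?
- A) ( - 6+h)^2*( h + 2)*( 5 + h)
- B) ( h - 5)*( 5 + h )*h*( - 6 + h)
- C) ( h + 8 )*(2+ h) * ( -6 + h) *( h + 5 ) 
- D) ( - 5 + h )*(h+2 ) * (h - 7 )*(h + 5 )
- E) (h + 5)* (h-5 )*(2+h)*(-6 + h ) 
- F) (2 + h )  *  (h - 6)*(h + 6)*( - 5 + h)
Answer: E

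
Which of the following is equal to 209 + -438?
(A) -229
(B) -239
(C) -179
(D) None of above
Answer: A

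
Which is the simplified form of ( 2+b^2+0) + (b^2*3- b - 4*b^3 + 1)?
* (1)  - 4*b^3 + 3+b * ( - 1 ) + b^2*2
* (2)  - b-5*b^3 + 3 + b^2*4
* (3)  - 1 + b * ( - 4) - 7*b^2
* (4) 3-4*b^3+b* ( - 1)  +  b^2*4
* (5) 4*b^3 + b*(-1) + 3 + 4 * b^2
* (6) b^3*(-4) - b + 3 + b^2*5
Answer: 4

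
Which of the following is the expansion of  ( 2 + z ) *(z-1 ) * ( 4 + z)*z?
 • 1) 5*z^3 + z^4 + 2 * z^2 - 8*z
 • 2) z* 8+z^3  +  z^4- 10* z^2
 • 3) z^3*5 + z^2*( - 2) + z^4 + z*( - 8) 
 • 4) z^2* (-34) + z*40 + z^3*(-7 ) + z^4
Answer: 1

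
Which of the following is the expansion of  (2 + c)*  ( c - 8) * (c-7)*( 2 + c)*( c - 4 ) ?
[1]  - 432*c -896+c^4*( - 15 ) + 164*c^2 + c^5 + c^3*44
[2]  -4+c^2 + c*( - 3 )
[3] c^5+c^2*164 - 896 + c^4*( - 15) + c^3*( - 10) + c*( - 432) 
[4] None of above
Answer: 1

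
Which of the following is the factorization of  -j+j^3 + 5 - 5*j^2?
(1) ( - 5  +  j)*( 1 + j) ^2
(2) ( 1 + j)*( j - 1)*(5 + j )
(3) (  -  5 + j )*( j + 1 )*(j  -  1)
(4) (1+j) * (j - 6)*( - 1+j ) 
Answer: 3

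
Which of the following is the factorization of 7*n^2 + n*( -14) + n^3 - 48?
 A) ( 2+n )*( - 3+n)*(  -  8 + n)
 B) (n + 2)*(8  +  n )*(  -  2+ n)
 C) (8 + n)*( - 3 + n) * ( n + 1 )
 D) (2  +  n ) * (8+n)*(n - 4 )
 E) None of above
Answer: E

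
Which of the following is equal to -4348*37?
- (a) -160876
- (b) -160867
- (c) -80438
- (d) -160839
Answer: a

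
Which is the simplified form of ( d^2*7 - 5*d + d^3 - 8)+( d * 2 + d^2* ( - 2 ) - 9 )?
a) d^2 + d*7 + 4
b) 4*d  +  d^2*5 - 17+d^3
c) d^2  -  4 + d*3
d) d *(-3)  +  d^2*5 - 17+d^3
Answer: d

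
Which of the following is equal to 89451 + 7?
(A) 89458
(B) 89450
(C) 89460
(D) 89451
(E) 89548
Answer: A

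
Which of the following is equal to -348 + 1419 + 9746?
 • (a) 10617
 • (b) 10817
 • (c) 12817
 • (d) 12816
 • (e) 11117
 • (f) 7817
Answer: b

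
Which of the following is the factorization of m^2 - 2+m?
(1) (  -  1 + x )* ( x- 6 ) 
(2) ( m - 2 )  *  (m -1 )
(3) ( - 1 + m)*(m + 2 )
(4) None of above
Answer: 3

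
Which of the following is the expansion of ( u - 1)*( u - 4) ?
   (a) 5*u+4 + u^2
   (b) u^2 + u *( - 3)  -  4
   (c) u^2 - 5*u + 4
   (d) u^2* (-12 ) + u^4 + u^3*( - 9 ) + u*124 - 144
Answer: c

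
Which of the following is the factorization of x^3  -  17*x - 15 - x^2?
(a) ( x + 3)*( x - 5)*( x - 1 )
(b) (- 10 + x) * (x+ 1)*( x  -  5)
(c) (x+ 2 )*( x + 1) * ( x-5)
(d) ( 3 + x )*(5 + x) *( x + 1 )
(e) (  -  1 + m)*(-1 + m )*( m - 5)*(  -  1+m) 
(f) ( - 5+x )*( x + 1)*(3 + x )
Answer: f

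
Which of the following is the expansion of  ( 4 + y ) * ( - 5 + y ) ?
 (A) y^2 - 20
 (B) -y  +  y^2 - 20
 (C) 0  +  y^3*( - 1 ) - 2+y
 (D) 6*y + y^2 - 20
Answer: B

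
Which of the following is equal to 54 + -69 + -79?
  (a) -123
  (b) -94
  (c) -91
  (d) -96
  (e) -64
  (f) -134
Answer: b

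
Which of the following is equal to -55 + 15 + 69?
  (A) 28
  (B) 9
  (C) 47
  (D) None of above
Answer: D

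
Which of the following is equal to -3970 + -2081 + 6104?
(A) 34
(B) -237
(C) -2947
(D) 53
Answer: D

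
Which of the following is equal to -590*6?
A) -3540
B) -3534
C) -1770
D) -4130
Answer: A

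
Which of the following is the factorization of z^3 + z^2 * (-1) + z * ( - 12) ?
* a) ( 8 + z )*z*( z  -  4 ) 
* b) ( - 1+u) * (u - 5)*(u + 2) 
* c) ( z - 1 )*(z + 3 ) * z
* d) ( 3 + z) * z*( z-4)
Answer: d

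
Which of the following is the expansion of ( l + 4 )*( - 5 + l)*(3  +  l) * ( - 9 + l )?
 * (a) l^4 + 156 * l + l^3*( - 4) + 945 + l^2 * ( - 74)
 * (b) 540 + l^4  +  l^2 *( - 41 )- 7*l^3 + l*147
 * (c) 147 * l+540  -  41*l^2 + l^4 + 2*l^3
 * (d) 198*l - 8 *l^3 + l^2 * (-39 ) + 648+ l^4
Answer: b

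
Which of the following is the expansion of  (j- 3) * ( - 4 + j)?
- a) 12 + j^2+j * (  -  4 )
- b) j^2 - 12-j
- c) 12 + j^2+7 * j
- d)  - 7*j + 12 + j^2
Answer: d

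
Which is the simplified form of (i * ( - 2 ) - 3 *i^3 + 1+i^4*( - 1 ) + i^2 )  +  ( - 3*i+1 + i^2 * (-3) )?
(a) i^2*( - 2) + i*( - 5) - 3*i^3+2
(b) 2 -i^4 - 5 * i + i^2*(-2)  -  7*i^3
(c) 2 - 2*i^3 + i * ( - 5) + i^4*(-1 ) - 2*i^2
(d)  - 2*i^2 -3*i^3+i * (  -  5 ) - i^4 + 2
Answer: d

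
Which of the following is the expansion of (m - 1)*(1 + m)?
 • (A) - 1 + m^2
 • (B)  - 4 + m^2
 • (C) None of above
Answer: A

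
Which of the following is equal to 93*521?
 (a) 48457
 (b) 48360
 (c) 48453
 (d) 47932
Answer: c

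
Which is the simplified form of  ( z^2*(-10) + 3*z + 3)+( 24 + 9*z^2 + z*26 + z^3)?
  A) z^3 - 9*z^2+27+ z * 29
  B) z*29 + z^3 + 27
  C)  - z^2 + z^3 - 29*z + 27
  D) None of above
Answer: D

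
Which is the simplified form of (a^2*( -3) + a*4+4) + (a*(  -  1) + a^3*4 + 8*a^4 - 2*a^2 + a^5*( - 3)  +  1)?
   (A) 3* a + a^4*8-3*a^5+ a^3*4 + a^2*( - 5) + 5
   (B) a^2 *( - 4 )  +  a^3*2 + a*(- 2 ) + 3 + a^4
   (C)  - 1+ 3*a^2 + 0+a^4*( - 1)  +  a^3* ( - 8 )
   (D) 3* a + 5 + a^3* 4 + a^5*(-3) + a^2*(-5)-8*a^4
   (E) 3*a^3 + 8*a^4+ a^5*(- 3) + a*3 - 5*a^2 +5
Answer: A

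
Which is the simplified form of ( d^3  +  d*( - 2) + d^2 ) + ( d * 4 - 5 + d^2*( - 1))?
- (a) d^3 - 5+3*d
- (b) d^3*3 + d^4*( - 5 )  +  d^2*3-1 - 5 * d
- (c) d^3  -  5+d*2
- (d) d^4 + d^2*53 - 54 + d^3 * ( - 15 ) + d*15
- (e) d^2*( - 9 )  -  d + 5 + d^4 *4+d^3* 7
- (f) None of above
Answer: c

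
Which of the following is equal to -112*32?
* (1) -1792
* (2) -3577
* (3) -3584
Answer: 3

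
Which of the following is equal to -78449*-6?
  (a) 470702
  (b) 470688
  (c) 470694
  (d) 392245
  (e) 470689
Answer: c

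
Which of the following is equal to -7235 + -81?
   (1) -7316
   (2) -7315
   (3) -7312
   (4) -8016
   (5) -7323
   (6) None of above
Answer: 1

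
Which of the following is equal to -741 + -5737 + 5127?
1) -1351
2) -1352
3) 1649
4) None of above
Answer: 1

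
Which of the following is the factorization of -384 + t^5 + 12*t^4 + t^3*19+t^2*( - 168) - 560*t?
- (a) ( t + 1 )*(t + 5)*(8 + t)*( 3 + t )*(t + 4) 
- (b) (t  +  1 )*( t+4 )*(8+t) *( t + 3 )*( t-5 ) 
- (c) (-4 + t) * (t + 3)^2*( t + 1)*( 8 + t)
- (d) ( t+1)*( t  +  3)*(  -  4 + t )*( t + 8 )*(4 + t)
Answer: d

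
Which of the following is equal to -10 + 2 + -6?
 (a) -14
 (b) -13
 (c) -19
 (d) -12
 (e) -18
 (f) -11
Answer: a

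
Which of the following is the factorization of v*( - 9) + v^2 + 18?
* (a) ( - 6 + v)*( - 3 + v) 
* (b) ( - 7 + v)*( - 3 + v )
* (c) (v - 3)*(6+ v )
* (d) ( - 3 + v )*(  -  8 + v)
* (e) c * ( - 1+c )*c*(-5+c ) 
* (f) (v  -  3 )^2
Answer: a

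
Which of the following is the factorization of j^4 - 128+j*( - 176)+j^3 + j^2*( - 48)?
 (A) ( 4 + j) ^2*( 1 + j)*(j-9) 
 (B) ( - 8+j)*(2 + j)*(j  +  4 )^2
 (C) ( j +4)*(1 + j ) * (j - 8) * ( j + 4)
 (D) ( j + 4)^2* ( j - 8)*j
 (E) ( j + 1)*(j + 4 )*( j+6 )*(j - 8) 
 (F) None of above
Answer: C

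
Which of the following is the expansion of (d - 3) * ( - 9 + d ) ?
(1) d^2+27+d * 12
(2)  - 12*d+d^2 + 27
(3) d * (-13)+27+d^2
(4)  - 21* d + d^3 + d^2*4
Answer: 2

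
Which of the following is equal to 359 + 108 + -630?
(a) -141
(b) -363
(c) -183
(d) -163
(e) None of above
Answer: d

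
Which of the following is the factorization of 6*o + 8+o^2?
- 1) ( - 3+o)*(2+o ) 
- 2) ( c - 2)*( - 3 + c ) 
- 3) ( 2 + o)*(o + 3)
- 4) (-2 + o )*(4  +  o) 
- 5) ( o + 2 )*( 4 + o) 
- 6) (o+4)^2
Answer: 5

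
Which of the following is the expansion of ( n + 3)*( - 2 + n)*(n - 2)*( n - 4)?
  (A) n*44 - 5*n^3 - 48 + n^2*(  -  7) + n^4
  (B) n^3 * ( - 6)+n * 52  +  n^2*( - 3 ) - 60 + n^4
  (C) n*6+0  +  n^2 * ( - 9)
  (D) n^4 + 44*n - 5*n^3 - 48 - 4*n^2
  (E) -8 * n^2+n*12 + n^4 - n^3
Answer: D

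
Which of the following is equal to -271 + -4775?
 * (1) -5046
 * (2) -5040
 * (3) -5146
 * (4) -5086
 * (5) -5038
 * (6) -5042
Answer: 1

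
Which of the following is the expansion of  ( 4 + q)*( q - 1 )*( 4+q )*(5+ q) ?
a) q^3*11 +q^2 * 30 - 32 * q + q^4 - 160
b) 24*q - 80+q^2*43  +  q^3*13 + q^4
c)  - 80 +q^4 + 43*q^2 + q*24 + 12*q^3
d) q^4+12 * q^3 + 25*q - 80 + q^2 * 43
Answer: c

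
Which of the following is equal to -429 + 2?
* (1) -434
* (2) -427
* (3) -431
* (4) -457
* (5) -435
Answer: 2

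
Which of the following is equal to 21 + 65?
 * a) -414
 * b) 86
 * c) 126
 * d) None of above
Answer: b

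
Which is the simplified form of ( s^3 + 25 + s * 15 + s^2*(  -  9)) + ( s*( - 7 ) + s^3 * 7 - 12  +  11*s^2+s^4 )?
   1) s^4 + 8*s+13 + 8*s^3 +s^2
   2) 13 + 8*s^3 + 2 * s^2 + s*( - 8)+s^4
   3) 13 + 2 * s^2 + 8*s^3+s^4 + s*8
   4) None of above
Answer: 3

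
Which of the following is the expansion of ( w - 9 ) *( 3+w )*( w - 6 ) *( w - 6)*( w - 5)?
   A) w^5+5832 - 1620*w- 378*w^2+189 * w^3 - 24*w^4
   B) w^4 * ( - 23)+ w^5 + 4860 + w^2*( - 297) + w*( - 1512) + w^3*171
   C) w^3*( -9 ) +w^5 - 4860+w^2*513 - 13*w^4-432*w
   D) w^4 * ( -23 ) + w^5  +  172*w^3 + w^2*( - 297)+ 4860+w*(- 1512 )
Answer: B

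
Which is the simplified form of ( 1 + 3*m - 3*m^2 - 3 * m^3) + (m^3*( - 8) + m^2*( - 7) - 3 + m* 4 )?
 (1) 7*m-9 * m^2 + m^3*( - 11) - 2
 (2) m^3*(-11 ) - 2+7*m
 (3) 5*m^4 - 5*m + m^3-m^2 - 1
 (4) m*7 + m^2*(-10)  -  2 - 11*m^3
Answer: 4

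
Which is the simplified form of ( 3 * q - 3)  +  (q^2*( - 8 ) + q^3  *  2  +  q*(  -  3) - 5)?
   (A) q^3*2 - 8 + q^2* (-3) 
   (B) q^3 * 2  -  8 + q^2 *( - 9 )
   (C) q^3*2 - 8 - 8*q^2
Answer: C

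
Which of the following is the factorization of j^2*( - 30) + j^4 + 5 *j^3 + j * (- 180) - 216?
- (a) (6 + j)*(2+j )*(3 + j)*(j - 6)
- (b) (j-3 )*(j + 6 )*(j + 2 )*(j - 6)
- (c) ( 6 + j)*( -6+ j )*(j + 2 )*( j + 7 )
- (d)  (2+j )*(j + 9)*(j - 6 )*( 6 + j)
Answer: a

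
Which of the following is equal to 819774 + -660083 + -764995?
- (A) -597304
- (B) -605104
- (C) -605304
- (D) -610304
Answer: C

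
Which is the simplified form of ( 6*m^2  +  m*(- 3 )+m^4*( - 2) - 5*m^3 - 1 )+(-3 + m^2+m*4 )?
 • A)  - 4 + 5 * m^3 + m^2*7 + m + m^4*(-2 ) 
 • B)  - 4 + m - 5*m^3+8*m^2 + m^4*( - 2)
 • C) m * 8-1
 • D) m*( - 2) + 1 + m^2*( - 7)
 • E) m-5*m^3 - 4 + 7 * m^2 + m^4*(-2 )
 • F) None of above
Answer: E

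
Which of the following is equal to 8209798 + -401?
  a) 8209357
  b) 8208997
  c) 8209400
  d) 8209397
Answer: d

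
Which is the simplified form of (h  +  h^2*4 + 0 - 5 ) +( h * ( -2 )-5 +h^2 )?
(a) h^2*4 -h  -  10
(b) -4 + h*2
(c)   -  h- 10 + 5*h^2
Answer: c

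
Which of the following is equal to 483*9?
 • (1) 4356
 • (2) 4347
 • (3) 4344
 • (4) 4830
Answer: 2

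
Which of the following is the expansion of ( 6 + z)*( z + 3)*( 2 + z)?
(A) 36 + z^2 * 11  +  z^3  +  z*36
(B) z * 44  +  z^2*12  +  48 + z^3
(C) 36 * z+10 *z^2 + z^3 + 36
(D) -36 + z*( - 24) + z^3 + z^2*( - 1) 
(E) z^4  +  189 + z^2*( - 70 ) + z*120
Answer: A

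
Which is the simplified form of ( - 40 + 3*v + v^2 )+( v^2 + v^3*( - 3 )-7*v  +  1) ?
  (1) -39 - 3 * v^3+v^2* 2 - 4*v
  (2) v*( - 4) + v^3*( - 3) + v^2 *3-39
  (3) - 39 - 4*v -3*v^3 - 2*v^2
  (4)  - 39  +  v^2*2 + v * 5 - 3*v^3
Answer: 1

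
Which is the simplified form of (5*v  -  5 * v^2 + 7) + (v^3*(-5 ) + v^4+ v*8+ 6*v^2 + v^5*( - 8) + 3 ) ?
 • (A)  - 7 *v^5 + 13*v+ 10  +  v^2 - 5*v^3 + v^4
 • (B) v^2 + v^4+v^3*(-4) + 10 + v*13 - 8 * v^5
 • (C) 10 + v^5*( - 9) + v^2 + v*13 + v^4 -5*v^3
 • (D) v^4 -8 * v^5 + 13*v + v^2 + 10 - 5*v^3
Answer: D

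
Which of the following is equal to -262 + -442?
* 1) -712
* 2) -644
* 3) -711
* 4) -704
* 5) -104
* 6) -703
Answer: 4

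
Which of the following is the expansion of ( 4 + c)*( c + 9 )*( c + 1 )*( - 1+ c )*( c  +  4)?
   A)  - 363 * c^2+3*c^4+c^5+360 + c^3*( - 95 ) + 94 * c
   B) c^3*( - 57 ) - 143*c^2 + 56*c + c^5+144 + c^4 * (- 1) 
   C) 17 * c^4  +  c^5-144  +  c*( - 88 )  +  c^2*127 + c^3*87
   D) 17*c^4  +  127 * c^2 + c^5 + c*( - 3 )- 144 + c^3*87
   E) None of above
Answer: C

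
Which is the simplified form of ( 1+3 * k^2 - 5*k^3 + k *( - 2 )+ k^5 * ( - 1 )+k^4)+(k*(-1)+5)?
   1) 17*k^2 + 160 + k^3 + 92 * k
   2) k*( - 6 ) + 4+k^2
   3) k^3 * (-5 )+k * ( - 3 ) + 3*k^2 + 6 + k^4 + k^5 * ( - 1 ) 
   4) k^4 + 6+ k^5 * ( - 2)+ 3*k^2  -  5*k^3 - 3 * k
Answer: 3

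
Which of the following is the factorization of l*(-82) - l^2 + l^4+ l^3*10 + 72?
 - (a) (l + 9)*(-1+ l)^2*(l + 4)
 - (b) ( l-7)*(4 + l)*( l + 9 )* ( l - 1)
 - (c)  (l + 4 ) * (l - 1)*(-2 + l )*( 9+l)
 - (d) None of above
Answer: c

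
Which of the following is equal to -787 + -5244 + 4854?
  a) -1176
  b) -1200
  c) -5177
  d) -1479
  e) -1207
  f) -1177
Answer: f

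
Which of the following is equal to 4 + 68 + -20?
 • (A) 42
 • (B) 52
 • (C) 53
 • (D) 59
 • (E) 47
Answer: B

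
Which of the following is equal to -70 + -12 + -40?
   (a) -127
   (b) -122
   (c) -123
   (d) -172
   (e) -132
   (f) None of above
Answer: b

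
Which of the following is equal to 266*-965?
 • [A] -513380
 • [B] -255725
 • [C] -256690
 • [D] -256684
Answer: C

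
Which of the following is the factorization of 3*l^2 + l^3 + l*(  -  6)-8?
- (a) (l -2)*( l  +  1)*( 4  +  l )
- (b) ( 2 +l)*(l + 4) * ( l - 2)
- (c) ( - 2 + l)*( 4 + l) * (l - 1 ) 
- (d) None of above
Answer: a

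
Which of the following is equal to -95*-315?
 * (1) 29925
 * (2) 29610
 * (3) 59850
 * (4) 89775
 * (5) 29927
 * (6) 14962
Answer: 1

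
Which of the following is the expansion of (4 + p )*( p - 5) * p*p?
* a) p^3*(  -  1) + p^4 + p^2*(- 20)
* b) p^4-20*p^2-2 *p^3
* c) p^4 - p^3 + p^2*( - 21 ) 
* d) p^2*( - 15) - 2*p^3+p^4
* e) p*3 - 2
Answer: a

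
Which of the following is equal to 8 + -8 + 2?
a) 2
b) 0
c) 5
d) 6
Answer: a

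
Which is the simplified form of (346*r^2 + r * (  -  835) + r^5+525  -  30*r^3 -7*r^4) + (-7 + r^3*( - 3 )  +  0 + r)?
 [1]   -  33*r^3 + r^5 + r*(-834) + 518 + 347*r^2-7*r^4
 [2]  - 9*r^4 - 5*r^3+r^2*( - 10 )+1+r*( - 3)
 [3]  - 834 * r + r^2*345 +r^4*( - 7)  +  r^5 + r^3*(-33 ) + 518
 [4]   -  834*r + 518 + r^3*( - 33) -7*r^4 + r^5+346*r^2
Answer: 4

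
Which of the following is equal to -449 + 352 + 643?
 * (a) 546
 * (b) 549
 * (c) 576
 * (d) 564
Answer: a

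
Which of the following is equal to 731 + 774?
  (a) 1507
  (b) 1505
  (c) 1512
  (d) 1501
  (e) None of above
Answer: b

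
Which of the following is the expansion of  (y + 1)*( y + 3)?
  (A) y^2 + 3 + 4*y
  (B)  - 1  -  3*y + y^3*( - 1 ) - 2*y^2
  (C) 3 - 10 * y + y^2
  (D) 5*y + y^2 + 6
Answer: A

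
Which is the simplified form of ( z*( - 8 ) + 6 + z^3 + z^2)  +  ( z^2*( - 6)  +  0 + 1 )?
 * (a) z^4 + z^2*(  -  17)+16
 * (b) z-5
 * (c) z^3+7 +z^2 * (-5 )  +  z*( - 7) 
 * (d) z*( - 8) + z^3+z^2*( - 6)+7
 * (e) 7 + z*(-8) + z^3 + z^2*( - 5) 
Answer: e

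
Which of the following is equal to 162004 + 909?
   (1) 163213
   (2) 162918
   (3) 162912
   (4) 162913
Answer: 4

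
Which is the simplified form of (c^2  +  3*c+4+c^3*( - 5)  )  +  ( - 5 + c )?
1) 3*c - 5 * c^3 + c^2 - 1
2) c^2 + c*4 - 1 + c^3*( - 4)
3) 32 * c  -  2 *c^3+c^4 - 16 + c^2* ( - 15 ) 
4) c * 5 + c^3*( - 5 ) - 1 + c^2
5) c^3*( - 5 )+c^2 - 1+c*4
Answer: 5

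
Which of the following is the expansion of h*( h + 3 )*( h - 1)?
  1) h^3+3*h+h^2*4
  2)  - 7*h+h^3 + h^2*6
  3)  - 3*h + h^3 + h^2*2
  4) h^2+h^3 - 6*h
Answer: 3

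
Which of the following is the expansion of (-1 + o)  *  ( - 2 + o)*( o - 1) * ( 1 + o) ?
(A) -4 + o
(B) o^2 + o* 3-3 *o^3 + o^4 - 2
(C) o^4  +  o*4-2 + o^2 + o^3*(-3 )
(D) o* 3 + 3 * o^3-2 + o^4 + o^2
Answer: B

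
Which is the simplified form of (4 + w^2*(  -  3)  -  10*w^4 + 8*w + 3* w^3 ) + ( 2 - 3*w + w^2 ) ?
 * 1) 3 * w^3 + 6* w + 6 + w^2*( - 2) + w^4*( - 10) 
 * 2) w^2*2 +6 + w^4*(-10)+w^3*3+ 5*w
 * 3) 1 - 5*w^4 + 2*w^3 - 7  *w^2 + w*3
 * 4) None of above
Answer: 4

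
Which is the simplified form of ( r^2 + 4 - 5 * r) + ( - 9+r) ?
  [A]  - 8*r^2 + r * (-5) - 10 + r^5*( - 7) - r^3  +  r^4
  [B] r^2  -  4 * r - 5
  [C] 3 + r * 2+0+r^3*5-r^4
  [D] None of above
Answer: B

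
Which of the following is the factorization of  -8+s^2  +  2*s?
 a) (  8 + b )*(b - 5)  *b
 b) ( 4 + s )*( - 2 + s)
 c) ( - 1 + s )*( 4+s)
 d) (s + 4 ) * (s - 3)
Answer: b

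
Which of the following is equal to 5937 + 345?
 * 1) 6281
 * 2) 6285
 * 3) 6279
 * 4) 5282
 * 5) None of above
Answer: 5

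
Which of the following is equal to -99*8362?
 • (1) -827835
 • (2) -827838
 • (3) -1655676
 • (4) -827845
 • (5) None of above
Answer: 2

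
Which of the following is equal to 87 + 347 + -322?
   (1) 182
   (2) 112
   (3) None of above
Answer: 2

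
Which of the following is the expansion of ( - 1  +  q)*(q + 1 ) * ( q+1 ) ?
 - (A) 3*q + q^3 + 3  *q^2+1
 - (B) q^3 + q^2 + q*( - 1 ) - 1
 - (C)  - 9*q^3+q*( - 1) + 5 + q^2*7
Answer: B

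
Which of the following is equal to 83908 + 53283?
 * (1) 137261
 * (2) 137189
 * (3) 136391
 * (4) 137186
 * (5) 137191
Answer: 5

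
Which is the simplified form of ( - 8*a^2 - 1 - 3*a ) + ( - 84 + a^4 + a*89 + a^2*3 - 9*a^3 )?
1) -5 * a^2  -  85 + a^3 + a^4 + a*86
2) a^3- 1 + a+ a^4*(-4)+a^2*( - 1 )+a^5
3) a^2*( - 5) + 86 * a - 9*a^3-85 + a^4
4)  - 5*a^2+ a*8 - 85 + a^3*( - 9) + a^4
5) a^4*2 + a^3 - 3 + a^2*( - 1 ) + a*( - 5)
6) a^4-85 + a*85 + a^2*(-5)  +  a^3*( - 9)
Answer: 3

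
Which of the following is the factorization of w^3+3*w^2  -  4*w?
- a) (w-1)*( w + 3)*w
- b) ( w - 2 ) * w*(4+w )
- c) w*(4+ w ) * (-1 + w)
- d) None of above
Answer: c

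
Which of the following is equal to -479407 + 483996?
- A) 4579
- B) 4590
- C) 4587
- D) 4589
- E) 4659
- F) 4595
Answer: D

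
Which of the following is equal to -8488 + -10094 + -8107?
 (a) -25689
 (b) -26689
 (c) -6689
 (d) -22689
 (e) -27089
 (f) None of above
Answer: b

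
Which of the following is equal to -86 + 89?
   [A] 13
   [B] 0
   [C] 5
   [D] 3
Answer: D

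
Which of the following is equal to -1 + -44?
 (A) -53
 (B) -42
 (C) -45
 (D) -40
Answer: C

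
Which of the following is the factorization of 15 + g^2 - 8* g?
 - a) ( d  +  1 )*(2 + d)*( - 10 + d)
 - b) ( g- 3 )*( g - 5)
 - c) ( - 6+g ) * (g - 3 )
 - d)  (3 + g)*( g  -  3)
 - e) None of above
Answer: b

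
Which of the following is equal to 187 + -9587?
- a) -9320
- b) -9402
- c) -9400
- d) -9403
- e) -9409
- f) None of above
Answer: c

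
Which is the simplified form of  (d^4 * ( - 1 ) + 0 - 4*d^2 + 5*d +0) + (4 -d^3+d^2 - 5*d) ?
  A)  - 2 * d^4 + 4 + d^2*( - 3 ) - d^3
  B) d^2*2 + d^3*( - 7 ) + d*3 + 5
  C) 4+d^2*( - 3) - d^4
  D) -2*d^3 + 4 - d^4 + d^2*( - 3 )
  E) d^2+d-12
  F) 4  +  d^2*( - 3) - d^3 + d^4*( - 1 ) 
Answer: F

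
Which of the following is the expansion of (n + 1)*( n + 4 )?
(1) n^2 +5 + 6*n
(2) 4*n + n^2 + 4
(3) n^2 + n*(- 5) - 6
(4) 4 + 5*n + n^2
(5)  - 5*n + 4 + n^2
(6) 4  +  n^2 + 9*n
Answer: 4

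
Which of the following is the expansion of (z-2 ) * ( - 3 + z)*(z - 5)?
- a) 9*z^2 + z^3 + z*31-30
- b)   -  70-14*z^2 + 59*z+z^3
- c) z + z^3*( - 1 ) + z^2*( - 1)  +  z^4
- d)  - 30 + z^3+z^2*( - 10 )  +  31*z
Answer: d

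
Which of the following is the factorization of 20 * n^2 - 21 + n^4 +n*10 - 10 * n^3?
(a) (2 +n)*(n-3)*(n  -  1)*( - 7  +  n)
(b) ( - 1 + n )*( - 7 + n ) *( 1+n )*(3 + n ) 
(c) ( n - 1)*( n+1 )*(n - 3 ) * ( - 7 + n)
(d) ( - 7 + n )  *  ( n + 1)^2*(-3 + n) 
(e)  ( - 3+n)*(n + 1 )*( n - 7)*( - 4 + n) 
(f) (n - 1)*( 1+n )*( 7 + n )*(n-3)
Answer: c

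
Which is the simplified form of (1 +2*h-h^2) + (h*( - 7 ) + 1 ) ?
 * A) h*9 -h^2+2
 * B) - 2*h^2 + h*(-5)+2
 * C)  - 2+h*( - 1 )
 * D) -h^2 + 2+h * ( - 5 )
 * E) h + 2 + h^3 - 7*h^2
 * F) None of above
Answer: D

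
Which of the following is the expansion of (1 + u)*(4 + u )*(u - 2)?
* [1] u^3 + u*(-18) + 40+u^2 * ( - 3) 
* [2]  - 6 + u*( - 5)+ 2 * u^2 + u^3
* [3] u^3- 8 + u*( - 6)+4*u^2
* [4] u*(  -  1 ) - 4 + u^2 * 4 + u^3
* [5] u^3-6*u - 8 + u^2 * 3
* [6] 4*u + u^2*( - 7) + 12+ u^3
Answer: 5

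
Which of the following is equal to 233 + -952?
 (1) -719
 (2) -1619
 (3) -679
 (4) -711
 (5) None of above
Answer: 1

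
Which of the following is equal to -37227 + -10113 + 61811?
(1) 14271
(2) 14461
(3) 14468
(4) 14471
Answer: 4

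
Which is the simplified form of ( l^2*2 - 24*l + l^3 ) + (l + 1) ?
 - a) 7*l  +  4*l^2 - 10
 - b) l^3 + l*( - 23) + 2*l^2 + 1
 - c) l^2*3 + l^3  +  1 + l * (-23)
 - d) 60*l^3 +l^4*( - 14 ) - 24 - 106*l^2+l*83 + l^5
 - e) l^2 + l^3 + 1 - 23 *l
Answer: b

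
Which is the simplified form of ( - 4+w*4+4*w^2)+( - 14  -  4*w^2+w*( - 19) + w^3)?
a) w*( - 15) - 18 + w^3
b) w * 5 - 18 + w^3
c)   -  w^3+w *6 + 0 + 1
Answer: a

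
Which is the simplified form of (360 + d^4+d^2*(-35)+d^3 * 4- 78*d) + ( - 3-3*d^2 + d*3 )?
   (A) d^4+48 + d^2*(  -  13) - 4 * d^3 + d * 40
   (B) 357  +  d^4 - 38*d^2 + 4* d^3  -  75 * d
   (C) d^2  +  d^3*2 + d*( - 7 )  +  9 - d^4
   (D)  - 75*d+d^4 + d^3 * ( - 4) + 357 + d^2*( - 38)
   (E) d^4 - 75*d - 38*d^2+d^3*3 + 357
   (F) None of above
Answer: B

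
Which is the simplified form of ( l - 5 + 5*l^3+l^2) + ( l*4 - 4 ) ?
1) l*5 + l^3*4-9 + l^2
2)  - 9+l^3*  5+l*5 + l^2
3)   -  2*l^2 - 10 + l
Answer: 2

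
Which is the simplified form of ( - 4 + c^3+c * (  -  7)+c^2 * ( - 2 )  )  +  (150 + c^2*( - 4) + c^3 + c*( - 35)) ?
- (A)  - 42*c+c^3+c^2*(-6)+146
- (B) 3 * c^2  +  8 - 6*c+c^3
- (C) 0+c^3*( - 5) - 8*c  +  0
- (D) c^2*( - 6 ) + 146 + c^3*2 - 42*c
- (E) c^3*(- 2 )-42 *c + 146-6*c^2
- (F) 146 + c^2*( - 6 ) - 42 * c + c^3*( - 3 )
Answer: D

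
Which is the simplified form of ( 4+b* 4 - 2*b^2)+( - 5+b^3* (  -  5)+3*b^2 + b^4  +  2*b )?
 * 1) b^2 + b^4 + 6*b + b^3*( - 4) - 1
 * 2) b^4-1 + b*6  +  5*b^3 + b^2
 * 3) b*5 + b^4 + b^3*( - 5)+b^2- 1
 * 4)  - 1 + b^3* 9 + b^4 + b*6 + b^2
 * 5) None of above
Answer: 5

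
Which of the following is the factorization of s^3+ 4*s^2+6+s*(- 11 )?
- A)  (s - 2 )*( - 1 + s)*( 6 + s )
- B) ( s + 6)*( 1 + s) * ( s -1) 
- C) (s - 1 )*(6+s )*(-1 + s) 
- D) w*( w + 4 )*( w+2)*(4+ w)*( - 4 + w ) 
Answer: C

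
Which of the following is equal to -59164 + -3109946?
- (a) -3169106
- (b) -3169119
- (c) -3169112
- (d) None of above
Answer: d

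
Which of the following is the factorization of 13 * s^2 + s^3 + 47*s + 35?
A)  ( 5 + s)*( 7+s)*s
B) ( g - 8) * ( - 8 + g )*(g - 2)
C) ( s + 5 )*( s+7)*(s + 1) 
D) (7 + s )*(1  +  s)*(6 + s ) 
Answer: C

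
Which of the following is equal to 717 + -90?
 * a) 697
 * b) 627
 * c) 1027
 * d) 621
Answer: b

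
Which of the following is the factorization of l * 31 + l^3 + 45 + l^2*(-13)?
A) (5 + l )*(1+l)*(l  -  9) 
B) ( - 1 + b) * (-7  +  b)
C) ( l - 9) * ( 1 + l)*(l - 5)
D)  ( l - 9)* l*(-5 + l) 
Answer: C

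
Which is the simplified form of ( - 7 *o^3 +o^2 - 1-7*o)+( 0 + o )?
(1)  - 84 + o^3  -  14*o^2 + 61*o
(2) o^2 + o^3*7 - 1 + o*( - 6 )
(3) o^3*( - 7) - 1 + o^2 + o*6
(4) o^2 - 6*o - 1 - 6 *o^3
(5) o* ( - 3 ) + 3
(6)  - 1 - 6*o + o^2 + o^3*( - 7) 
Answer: 6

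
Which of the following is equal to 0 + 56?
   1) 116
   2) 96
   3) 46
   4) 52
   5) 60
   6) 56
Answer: 6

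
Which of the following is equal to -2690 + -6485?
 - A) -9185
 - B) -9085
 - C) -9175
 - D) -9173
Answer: C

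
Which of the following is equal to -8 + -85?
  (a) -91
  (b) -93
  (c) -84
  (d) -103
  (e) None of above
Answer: b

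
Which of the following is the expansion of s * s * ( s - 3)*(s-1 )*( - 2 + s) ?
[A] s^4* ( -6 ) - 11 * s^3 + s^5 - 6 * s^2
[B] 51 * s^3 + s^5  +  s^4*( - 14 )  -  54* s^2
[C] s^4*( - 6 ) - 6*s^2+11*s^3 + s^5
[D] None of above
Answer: C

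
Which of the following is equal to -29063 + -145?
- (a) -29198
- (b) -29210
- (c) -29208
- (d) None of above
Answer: c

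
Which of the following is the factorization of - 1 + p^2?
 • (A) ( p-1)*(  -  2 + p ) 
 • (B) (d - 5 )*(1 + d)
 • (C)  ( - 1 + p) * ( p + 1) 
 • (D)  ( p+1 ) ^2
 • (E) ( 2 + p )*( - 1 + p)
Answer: C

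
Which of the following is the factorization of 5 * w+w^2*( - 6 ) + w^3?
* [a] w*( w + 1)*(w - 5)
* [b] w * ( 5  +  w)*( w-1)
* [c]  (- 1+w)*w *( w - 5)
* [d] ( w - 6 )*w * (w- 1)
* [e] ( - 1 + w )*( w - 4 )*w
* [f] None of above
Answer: c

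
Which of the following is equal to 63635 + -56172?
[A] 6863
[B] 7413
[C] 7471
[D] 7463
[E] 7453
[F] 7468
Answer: D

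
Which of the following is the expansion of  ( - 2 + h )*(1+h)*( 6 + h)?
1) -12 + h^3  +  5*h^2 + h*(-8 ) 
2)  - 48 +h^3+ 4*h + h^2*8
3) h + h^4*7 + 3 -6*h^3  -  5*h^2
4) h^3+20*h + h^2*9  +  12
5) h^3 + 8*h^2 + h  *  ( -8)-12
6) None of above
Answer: 1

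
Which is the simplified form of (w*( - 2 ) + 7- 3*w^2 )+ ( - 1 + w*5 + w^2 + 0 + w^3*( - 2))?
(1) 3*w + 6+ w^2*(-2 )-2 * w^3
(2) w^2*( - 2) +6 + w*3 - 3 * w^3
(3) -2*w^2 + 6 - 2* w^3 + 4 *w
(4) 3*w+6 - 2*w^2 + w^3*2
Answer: 1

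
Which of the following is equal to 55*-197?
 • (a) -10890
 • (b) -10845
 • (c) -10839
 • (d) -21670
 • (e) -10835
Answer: e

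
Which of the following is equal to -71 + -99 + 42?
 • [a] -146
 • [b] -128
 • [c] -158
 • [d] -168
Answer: b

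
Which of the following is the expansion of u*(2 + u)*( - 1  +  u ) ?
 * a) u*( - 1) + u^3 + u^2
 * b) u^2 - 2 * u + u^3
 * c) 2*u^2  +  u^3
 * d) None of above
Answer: b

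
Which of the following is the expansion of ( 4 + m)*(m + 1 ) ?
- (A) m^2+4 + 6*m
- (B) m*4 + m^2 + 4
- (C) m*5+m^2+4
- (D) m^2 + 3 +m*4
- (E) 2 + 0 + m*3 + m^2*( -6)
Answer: C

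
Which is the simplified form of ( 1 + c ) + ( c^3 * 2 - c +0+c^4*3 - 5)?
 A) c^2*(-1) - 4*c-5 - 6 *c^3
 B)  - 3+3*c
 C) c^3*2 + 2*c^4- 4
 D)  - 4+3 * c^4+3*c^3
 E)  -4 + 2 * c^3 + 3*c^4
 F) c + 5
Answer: E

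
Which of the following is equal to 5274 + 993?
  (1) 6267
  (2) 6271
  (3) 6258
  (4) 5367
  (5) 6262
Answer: 1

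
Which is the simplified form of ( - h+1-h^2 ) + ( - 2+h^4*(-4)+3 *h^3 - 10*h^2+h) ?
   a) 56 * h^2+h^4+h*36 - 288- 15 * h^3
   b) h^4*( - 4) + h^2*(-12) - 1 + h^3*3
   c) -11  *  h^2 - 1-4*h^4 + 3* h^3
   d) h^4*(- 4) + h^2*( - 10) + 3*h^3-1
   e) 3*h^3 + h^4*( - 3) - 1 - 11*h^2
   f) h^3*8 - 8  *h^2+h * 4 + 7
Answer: c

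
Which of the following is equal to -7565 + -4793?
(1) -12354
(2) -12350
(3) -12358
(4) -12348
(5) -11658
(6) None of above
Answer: 3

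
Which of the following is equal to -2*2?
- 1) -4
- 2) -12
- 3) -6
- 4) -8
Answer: 1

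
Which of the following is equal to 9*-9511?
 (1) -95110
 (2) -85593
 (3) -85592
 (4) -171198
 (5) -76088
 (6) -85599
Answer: 6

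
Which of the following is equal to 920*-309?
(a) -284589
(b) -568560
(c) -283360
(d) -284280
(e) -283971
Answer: d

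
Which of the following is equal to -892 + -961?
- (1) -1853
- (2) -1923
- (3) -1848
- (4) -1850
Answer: 1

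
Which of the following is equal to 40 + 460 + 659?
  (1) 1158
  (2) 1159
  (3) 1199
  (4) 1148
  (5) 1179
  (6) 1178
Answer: 2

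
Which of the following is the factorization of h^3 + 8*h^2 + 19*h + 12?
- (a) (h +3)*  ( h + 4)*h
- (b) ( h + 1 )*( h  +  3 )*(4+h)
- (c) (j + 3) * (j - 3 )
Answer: b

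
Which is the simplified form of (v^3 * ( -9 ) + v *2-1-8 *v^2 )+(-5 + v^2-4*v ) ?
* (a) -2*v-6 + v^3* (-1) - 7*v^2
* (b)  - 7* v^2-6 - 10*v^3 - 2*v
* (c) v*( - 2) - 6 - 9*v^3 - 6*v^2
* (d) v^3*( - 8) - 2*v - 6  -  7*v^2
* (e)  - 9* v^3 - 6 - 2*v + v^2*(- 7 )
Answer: e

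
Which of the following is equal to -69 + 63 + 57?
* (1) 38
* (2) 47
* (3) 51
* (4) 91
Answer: 3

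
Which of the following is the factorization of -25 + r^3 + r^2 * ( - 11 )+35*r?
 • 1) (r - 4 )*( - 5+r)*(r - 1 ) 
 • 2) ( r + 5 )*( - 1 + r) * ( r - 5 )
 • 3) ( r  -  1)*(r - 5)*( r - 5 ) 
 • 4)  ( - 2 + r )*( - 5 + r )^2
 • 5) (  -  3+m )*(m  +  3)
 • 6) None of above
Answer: 3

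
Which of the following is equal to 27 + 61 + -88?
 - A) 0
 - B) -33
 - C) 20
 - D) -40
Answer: A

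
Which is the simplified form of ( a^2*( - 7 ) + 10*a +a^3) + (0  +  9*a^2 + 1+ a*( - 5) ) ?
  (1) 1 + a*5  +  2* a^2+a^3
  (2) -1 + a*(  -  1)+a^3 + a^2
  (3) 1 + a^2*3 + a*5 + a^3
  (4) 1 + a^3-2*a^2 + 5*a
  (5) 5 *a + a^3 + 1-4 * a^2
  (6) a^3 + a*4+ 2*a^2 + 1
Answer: 1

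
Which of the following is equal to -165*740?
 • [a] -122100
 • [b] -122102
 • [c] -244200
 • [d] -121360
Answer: a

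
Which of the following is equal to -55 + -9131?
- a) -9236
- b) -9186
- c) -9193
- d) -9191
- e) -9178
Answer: b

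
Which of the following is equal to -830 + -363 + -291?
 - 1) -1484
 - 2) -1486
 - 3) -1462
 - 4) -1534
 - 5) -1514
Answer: 1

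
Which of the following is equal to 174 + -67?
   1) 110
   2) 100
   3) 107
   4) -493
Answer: 3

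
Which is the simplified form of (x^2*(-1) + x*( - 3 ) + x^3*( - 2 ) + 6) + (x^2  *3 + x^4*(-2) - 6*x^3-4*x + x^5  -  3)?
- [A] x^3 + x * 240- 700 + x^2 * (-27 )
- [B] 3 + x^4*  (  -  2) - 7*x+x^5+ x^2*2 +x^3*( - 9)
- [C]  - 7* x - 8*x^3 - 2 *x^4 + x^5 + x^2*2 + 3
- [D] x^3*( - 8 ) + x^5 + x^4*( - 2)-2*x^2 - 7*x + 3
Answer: C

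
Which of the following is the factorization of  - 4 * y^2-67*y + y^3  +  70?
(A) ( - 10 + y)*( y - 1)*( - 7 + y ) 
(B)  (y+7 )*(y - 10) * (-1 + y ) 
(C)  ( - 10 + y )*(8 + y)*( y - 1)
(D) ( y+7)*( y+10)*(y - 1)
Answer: B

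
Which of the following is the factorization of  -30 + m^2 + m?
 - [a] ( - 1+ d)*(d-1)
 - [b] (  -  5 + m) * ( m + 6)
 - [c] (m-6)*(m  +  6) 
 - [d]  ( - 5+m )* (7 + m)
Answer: b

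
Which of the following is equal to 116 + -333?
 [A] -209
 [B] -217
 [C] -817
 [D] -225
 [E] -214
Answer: B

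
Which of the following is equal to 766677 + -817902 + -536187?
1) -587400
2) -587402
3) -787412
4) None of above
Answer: 4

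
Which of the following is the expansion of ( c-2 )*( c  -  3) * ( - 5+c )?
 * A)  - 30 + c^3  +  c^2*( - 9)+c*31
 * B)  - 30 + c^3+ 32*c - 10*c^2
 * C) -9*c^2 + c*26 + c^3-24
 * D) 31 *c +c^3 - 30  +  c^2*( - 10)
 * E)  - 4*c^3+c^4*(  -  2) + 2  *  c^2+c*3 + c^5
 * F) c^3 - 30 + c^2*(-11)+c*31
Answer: D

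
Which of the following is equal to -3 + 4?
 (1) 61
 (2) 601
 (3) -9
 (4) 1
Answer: 4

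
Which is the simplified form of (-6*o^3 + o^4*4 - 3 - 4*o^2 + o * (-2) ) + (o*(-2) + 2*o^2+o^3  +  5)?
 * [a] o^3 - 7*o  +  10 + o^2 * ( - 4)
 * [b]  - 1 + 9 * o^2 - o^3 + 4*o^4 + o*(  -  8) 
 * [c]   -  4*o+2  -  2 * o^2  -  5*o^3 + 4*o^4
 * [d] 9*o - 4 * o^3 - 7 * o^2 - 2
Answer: c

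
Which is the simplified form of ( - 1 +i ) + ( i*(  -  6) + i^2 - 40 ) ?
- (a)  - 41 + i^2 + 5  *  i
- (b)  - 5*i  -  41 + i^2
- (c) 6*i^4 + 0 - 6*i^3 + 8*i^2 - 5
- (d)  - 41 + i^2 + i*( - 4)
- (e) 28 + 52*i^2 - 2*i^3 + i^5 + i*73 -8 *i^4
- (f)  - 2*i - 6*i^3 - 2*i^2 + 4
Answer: b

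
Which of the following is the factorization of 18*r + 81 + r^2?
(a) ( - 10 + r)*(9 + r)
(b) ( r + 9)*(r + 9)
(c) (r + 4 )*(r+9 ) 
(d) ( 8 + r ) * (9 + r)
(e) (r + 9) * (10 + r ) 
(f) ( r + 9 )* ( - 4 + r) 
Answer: b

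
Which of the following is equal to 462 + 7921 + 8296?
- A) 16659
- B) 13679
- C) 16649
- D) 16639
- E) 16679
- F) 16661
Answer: E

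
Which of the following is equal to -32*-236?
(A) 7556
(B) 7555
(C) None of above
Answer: C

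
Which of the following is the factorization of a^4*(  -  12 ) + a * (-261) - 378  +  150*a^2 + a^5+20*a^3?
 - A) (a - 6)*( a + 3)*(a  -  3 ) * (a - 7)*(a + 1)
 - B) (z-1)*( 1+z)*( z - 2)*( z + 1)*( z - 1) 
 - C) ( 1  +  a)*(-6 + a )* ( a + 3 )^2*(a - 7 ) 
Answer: A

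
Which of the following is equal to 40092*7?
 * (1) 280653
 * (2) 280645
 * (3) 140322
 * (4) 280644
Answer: 4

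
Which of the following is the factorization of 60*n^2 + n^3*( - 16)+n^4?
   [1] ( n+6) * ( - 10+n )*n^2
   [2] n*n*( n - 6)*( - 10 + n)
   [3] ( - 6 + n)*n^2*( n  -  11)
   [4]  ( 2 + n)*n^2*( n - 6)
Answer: 2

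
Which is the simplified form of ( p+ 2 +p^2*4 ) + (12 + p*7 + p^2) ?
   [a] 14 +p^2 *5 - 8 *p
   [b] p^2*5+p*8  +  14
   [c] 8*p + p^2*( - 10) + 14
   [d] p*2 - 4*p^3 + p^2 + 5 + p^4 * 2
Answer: b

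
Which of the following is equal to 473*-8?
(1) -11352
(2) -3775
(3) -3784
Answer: 3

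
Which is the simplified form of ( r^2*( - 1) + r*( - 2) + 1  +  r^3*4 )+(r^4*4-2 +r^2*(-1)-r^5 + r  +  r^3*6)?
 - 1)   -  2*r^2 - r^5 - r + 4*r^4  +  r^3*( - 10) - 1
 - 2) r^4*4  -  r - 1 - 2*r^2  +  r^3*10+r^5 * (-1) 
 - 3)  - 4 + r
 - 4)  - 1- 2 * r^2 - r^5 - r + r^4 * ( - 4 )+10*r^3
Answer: 2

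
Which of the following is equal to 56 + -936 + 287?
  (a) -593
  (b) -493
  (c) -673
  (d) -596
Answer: a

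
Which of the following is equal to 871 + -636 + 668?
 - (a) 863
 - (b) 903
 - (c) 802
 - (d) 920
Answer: b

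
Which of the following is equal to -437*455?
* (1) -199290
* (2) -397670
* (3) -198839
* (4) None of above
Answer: 4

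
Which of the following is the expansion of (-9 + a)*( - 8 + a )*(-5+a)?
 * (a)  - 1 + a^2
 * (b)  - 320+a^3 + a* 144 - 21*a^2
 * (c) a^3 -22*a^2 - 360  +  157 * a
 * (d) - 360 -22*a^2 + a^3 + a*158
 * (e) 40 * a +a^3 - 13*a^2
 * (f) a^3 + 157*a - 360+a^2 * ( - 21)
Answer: c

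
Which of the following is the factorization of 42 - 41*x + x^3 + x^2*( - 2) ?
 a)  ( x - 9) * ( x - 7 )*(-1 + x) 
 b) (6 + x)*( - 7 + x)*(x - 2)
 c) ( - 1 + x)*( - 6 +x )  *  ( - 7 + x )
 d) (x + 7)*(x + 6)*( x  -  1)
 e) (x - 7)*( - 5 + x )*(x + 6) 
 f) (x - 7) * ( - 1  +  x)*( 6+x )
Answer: f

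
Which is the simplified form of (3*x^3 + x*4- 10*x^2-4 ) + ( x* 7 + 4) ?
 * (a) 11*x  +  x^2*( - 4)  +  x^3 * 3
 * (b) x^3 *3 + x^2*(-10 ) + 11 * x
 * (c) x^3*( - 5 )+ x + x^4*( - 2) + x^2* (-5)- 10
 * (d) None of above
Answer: b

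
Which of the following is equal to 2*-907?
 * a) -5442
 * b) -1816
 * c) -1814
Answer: c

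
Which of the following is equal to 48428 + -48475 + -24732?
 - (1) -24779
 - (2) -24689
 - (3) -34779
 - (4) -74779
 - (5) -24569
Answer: 1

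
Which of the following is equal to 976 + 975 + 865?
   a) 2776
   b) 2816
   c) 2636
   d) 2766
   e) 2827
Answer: b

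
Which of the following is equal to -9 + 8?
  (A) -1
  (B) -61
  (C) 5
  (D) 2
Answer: A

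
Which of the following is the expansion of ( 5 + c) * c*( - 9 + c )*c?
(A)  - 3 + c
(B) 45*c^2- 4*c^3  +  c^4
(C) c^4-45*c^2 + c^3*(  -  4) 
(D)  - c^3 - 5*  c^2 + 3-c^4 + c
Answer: C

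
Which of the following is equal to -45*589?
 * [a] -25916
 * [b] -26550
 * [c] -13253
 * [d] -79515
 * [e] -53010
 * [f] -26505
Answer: f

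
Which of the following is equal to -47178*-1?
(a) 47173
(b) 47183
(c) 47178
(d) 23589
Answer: c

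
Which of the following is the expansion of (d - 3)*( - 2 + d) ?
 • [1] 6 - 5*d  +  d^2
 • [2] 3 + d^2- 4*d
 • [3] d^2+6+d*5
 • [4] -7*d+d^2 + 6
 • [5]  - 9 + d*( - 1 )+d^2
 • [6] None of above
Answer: 1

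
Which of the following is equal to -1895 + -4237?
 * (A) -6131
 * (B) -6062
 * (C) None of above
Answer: C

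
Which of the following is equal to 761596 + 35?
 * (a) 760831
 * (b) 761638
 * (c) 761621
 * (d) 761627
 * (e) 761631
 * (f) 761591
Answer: e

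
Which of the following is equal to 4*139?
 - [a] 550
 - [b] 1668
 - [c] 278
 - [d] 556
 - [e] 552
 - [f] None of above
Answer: d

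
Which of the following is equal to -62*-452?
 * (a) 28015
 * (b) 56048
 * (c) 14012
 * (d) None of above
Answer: d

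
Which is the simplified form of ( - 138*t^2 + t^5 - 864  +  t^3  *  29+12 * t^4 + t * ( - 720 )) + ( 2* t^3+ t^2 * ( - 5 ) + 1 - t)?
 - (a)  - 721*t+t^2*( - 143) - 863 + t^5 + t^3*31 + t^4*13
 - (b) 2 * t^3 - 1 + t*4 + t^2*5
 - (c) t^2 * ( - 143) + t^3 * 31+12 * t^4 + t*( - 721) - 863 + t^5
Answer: c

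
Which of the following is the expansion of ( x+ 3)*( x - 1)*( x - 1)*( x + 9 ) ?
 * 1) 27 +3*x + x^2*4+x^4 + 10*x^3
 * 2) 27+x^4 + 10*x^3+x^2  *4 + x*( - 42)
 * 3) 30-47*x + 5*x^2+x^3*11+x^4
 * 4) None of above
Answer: 2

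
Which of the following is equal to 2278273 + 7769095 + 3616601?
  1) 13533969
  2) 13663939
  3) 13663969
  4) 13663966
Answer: 3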